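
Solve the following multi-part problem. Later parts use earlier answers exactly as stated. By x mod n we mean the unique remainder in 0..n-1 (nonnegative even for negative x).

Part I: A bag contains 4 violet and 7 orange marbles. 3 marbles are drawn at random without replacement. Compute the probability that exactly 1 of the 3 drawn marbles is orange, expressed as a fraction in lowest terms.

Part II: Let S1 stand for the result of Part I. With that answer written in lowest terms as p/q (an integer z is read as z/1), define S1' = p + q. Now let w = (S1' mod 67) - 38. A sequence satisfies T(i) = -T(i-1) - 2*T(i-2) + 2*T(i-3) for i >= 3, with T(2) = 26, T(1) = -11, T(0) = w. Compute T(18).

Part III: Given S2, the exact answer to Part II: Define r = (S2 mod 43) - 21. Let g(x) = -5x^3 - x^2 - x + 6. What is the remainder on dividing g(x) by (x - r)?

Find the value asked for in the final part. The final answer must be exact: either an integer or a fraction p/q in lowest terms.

Part I: total draws C(11,3) = 165; favorable C(7,1)*C(4,2) = 42; P = 14/55; answer 14/55
Part II: S1 = 14/55; threaded value p + q = 69; w = -36; T(3) = -1*(26) - 2*(-11) + 2*(-36) = -76; iterating: T(3)=-76, T(4)=2, T(5)=202, T(6)=-358, T(7)=-42, T(8)=1162, T(9)=-1794, T(10)=-614, T(11)=6526, T(12)=-8886, T(13)=-5394, T(14)=36218, T(15)=-43202, T(16)=-40022, T(17)=198862, T(18)=-205222; answer -205222
Part III: S2 = -205222; r = -4; remainder = value at the root: -5*(-4)^3 - 1*(-4)^2 - 1*(-4)^1 + 6 = (320) + (-16) + (4) + (6) = 314; answer 314

314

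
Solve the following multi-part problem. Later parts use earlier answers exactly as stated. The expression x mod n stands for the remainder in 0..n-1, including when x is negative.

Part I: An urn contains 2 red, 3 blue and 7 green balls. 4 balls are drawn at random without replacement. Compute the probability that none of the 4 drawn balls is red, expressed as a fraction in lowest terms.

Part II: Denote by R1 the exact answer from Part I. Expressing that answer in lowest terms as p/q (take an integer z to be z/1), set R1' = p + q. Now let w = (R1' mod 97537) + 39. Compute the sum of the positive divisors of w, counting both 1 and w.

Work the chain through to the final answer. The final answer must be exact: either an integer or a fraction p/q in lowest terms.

132

Part I: total draws C(12,4) = 495; favorable C(10,4) = 210; P = 14/33; answer 14/33
Part II: R1 = 14/33; threaded value p + q = 47; w = 86; 86 = 2 * 43; sigma = (1 + 2) * (1 + 43) = 3 * 44 = 132; answer 132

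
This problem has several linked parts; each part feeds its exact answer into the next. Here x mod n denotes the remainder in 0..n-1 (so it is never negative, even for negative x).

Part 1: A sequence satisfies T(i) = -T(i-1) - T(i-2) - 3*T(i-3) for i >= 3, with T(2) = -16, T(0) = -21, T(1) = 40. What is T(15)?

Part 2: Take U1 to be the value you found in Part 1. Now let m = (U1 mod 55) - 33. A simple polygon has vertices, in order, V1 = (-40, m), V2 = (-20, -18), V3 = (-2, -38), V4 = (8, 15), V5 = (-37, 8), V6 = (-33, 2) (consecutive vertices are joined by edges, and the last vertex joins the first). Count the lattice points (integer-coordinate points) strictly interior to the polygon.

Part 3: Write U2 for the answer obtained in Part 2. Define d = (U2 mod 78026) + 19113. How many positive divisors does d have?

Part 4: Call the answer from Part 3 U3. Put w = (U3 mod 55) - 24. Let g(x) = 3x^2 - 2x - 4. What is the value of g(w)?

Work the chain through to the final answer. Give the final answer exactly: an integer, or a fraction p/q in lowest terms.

Part 1: T(3) = -1*(-16) - 1*(40) - 3*(-21) = 39; iterating: T(3)=39, T(4)=-143, T(5)=152, T(6)=-126, T(7)=403, T(8)=-733, T(9)=708, T(10)=-1184, T(11)=2675, T(12)=-3615, T(13)=4492, T(14)=-8902, T(15)=15255; answer 15255
Part 2: U1 = 15255; m = -13; cross terms: (-40*-18 - -20*-13)=460, (-20*-38 - -2*-18)=724, (-2*15 - 8*-38)=274, (8*8 - -37*15)=619, (-37*2 - -33*8)=190, (-33*-13 - -40*2)=509; twice the area = |2776| = 2776; area = 1388; boundary points = 5 + 2 + 1 + 1 + 2 + 1 = 12; strictly interior points = area - boundary/2 + 1 = 1383; answer 1383
Part 3: U2 = 1383; d = 20496; 20496 = 2^4 * 3 * 7 * 61; number of divisors = (4+1) * (1+1) * (1+1) * (1+1) = 40; answer 40
Part 4: U3 = 40; w = 16; 3*(16)^2 - 2*(16)^1 - 4 = (768) + (-32) + (-4) = 732; answer 732

732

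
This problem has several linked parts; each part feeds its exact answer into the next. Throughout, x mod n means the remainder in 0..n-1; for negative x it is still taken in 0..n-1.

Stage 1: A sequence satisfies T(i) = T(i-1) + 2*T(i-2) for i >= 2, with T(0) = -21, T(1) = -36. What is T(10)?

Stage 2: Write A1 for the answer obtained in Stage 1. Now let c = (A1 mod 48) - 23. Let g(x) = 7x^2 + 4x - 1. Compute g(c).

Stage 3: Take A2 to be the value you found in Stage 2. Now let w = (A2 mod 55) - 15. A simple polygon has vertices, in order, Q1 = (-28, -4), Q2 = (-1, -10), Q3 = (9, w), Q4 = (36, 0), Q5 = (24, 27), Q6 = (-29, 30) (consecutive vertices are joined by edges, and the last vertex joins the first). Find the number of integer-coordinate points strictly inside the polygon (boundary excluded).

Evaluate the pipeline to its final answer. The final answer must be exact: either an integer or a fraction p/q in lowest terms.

Stage 1: T(2) = 1*(-36) + 2*(-21) = -78; iterating: T(2)=-78, T(3)=-150, T(4)=-306, T(5)=-606, T(6)=-1218, T(7)=-2430, T(8)=-4866, T(9)=-9726, T(10)=-19458; answer -19458
Stage 2: A1 = -19458; c = 7; 7*(7)^2 + 4*(7)^1 - 1 = (343) + (28) + (-1) = 370; answer 370
Stage 3: A2 = 370; w = 25; cross terms: (-28*-10 - -1*-4)=276, (-1*25 - 9*-10)=65, (9*0 - 36*25)=-900, (36*27 - 24*0)=972, (24*30 - -29*27)=1503, (-29*-4 - -28*30)=956; twice the area = |2872| = 2872; area = 1436; boundary points = 3 + 5 + 1 + 3 + 1 + 1 = 14; strictly interior points = area - boundary/2 + 1 = 1430; answer 1430

1430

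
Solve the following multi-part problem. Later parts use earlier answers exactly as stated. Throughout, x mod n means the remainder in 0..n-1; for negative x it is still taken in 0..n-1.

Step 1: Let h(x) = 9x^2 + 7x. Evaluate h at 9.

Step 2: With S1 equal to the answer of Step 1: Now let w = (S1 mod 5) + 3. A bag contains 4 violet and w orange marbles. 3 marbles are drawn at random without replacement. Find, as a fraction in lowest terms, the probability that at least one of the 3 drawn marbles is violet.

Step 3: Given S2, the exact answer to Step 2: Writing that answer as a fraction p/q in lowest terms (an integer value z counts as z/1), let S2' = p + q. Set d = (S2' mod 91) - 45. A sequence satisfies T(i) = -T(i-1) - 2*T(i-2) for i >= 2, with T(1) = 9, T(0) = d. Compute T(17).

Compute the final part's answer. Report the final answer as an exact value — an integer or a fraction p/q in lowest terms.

Step 1: 9*(9)^2 + 7*(9)^1 = (729) + (63) = 792; answer 792
Step 2: S1 = 792; w = 5; total draws C(9,3) = 84; complement C(5,3) = 10; favorable 84 - 10 = 74; P = 37/42; answer 37/42
Step 3: S2 = 37/42; threaded value p + q = 79; d = 34; T(2) = -1*(9) - 2*(34) = -77; iterating: T(2)=-77, T(3)=59, T(4)=95, T(5)=-213, T(6)=23, T(7)=403, T(8)=-449, T(9)=-357, T(10)=1255, T(11)=-541, T(12)=-1969, T(13)=3051, T(14)=887, T(15)=-6989, T(16)=5215, T(17)=8763; answer 8763

8763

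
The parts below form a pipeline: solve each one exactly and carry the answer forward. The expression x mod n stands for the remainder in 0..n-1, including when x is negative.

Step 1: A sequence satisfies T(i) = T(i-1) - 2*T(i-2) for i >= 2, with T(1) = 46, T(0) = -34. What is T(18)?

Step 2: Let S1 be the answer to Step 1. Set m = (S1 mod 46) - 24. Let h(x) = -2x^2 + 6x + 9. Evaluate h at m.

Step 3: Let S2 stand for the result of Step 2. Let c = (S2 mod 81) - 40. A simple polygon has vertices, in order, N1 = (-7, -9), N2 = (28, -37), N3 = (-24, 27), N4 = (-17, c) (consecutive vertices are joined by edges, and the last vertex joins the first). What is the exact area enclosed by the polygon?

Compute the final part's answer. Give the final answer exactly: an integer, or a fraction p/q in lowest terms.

Step 1: T(2) = 1*(46) - 2*(-34) = 114; iterating: T(2)=114, T(3)=22, T(4)=-206, T(5)=-250, T(6)=162, T(7)=662, T(8)=338, T(9)=-986, T(10)=-1662, T(11)=310, T(12)=3634, T(13)=3014, T(14)=-4254, T(15)=-10282, T(16)=-1774, T(17)=18790, T(18)=22338; answer 22338
Step 2: S1 = 22338; m = 4; -2*(4)^2 + 6*(4)^1 + 9 = (-32) + (24) + (9) = 1; answer 1
Step 3: S2 = 1; c = -39; cross terms: (-7*-37 - 28*-9)=511, (28*27 - -24*-37)=-132, (-24*-39 - -17*27)=1395, (-17*-9 - -7*-39)=-120; twice the area = |1654| = 1654; area = 827; answer 827

827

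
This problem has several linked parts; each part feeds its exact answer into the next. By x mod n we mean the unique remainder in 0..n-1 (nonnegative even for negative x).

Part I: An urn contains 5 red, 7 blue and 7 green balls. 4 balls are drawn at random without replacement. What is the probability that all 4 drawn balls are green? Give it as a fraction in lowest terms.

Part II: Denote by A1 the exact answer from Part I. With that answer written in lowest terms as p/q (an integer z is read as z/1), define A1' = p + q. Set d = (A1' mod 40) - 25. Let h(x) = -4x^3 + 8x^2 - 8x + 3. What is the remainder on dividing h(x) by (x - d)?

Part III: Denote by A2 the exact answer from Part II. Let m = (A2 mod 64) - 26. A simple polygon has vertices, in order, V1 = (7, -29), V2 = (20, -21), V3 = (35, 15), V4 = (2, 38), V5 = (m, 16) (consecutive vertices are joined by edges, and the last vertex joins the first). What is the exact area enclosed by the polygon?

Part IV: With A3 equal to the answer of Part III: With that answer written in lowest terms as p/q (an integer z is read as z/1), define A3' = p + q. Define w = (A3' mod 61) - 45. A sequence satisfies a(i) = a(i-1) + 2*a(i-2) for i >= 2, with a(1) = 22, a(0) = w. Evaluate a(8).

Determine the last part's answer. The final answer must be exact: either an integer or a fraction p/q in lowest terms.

Part I: total draws C(19,4) = 3876; favorable C(7,4) = 35; P = 35/3876; answer 35/3876
Part II: A1 = 35/3876; threaded value p + q = 3911; d = 6; remainder = value at the root: -4*(6)^3 + 8*(6)^2 - 8*(6)^1 + 3 = (-864) + (288) + (-48) + (3) = -621; answer -621
Part III: A2 = -621; m = -7; cross terms: (7*-21 - 20*-29)=433, (20*15 - 35*-21)=1035, (35*38 - 2*15)=1300, (2*16 - -7*38)=298, (-7*-29 - 7*16)=91; twice the area = |3157| = 3157; area = 3157/2; answer 3157/2
Part IV: A3 = 3157/2; threaded value p + q = 3159; w = 3; a(2) = 1*(22) + 2*(3) = 28; iterating: a(2)=28, a(3)=72, a(4)=128, a(5)=272, a(6)=528, a(7)=1072, a(8)=2128; answer 2128

2128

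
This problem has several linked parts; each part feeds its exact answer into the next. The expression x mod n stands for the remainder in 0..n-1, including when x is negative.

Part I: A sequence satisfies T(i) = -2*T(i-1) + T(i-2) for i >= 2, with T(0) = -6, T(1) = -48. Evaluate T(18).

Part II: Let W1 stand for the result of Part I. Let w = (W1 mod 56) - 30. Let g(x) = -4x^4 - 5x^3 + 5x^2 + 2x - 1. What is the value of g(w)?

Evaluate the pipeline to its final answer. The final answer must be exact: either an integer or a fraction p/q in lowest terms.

-677961

Part I: T(2) = -2*(-48) + 1*(-6) = 90; iterating: T(2)=90, T(3)=-228, T(4)=546, T(5)=-1320, T(6)=3186, T(7)=-7692, T(8)=18570, T(9)=-44832, T(10)=108234, T(11)=-261300, T(12)=630834, T(13)=-1522968, T(14)=3676770, T(15)=-8876508, T(16)=21429786, T(17)=-51736080, T(18)=124901946; answer 124901946
Part II: W1 = 124901946; w = 20; -4*(20)^4 - 5*(20)^3 + 5*(20)^2 + 2*(20)^1 - 1 = (-640000) + (-40000) + (2000) + (40) + (-1) = -677961; answer -677961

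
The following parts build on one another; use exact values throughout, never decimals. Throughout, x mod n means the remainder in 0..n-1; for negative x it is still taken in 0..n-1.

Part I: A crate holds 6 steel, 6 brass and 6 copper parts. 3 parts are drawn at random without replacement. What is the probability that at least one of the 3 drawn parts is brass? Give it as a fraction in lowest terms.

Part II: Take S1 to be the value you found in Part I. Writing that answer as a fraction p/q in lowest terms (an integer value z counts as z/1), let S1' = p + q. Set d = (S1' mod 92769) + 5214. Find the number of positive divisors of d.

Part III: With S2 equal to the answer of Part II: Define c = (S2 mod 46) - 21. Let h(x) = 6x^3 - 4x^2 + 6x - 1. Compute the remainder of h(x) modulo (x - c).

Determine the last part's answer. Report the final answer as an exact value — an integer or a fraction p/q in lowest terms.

-30737

Part I: total draws C(18,3) = 816; complement C(12,3) = 220; favorable 816 - 220 = 596; P = 149/204; answer 149/204
Part II: S1 = 149/204; threaded value p + q = 353; d = 5567; 5567 = 19 * 293; number of divisors = (1+1) * (1+1) = 4; answer 4
Part III: S2 = 4; c = -17; remainder = value at the root: 6*(-17)^3 - 4*(-17)^2 + 6*(-17)^1 - 1 = (-29478) + (-1156) + (-102) + (-1) = -30737; answer -30737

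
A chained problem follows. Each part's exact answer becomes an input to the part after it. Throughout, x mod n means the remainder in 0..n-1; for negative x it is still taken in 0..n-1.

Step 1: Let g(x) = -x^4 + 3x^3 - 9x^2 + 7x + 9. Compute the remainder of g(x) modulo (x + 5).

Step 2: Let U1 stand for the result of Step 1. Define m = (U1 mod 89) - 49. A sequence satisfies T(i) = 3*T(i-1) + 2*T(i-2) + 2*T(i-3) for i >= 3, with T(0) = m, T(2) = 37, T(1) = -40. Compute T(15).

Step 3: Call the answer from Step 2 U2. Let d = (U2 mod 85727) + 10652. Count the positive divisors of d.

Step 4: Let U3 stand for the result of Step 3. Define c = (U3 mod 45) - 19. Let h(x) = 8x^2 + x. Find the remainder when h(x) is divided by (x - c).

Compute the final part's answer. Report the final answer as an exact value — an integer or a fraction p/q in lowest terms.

Step 1: remainder = value at the root: -1*(-5)^4 + 3*(-5)^3 - 9*(-5)^2 + 7*(-5)^1 + 9 = (-625) + (-375) + (-225) + (-35) + (9) = -1251; answer -1251
Step 2: U1 = -1251; m = 35; T(3) = 3*(37) + 2*(-40) + 2*(35) = 101; iterating: T(3)=101, T(4)=297, T(5)=1167, T(6)=4297, T(7)=15819, T(8)=58385, T(9)=215387, T(10)=794569, T(11)=2931251, T(12)=10813665, T(13)=39892635, T(14)=147167737, T(15)=542915811; answer 542915811
Step 3: U2 = 542915811; d = 17372; 17372 = 2^2 * 43 * 101; number of divisors = (2+1) * (1+1) * (1+1) = 12; answer 12
Step 4: U3 = 12; c = -7; remainder = value at the root: 8*(-7)^2 + 1*(-7)^1 = (392) + (-7) = 385; answer 385

385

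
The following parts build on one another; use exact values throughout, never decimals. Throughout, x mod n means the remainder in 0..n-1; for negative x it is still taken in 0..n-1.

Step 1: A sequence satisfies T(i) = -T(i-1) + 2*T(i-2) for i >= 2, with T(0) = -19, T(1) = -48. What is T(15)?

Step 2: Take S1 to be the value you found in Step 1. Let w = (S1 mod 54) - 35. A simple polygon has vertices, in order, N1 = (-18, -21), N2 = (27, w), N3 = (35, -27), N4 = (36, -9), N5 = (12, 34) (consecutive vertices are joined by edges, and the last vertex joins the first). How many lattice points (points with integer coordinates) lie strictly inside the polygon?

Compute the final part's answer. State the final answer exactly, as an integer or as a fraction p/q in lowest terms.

Step 1: T(2) = -1*(-48) + 2*(-19) = 10; iterating: T(2)=10, T(3)=-106, T(4)=126, T(5)=-338, T(6)=590, T(7)=-1266, T(8)=2446, T(9)=-4978, T(10)=9870, T(11)=-19826, T(12)=39566, T(13)=-79218, T(14)=158350, T(15)=-316786; answer -316786
Step 2: S1 = -316786; w = -3; cross terms: (-18*-3 - 27*-21)=621, (27*-27 - 35*-3)=-624, (35*-9 - 36*-27)=657, (36*34 - 12*-9)=1332, (12*-21 - -18*34)=360; twice the area = |2346| = 2346; area = 1173; boundary points = 9 + 8 + 1 + 1 + 5 = 24; strictly interior points = area - boundary/2 + 1 = 1162; answer 1162

1162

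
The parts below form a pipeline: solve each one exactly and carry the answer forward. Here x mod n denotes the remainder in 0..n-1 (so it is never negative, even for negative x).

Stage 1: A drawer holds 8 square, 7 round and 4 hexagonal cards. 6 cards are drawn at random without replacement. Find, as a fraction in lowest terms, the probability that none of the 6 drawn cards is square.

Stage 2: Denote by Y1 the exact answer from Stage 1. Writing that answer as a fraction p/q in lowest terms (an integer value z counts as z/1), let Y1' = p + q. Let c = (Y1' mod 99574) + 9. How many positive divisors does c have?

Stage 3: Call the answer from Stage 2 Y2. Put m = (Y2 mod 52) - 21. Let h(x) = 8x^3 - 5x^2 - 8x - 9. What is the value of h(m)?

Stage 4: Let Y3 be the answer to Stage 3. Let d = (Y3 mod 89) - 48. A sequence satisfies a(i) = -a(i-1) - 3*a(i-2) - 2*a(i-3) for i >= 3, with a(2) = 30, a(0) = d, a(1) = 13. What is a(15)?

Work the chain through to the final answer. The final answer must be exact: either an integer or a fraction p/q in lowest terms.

-31005

Stage 1: total draws C(19,6) = 27132; favorable C(11,6) = 462; P = 11/646; answer 11/646
Stage 2: Y1 = 11/646; threaded value p + q = 657; c = 666; 666 = 2 * 3^2 * 37; number of divisors = (1+1) * (2+1) * (1+1) = 12; answer 12
Stage 3: Y2 = 12; m = -9; 8*(-9)^3 - 5*(-9)^2 - 8*(-9)^1 - 9 = (-5832) + (-405) + (72) + (-9) = -6174; answer -6174
Stage 4: Y3 = -6174; d = 8; a(3) = -1*(30) - 3*(13) - 2*(8) = -85; iterating: a(3)=-85, a(4)=-31, a(5)=226, a(6)=37, a(7)=-653, a(8)=90, a(9)=1795, a(10)=-759, a(11)=-4806, a(12)=3493, a(13)=12443, a(14)=-13310, a(15)=-31005; answer -31005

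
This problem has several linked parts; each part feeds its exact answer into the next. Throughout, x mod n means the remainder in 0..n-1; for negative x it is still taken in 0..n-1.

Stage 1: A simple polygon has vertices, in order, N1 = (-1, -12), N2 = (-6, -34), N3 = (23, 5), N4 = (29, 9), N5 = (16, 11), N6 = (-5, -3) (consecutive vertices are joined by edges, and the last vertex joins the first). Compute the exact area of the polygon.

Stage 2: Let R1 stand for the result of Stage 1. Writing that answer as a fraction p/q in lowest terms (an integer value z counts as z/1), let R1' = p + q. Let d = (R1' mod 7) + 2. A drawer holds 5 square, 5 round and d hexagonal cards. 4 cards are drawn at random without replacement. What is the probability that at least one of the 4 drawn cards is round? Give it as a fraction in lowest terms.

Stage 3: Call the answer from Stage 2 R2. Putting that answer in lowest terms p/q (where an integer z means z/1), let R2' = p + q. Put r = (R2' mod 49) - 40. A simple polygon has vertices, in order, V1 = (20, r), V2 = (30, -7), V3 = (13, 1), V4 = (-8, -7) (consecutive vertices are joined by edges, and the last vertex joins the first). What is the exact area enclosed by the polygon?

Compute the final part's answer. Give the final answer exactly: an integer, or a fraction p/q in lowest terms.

342

Stage 1: cross terms: (-1*-34 - -6*-12)=-38, (-6*5 - 23*-34)=752, (23*9 - 29*5)=62, (29*11 - 16*9)=175, (16*-3 - -5*11)=7, (-5*-12 - -1*-3)=57; twice the area = |1015| = 1015; area = 1015/2; answer 1015/2
Stage 2: R1 = 1015/2; threaded value p + q = 1017; d = 4; total draws C(14,4) = 1001; complement C(9,4) = 126; favorable 1001 - 126 = 875; P = 125/143; answer 125/143
Stage 3: R2 = 125/143; threaded value p + q = 268; r = -17; cross terms: (20*-7 - 30*-17)=370, (30*1 - 13*-7)=121, (13*-7 - -8*1)=-83, (-8*-17 - 20*-7)=276; twice the area = |684| = 684; area = 342; answer 342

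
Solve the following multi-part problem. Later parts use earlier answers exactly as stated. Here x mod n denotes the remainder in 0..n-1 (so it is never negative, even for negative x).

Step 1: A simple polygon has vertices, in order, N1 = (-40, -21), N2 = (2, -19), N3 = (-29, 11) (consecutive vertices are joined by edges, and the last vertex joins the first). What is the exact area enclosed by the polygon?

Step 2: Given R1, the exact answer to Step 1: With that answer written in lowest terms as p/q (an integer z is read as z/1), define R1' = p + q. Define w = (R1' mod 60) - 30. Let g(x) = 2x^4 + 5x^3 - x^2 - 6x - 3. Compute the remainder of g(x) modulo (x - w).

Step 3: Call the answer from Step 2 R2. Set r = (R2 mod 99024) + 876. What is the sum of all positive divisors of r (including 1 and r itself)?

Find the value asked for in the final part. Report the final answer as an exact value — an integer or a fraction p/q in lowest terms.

37800

Step 1: cross terms: (-40*-19 - 2*-21)=802, (2*11 - -29*-19)=-529, (-29*-21 - -40*11)=1049; twice the area = |1322| = 1322; area = 661; answer 661
Step 2: R1 = 661; threaded value p + q = 662; w = -28; remainder = value at the root: 2*(-28)^4 + 5*(-28)^3 - 1*(-28)^2 - 6*(-28)^1 - 3 = (1229312) + (-109760) + (-784) + (168) + (-3) = 1118933; answer 1118933
Step 3: R2 = 1118933; r = 30545; 30545 = 5 * 41 * 149; sigma = (1 + 5) * (1 + 41) * (1 + 149) = 6 * 42 * 150 = 37800; answer 37800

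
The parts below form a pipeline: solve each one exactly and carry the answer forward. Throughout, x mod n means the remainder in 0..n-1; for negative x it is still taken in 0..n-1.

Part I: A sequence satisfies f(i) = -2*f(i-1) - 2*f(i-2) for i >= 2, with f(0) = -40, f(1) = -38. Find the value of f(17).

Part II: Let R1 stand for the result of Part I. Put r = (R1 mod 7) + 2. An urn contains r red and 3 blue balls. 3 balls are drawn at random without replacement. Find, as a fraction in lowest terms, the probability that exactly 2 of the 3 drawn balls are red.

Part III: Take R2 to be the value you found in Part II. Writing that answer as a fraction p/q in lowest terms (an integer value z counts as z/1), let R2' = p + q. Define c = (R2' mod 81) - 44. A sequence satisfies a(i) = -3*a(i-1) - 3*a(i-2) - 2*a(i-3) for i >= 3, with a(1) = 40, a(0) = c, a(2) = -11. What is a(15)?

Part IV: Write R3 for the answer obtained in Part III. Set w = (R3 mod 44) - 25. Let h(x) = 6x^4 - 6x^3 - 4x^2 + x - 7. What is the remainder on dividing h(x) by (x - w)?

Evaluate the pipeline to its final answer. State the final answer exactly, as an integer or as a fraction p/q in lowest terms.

6335

Part I: f(2) = -2*(-38) - 2*(-40) = 156; iterating: f(2)=156, f(3)=-236, f(4)=160, f(5)=152, f(6)=-624, f(7)=944, f(8)=-640, f(9)=-608, f(10)=2496, f(11)=-3776, f(12)=2560, f(13)=2432, f(14)=-9984, f(15)=15104, f(16)=-10240, f(17)=-9728; answer -9728
Part II: R1 = -9728; r = 4; total draws C(7,3) = 35; favorable C(4,2)*C(3,1) = 18; P = 18/35; answer 18/35
Part III: R2 = 18/35; threaded value p + q = 53; c = 9; a(3) = -3*(-11) - 3*(40) - 2*(9) = -105; iterating: a(3)=-105, a(4)=268, a(5)=-467, a(6)=807, a(7)=-1556, a(8)=3181, a(9)=-6489, a(10)=13036, a(11)=-26003, a(12)=51879, a(13)=-103700, a(14)=207469, a(15)=-415065; answer -415065
Part IV: R3 = -415065; w = 6; remainder = value at the root: 6*(6)^4 - 6*(6)^3 - 4*(6)^2 + 1*(6)^1 - 7 = (7776) + (-1296) + (-144) + (6) + (-7) = 6335; answer 6335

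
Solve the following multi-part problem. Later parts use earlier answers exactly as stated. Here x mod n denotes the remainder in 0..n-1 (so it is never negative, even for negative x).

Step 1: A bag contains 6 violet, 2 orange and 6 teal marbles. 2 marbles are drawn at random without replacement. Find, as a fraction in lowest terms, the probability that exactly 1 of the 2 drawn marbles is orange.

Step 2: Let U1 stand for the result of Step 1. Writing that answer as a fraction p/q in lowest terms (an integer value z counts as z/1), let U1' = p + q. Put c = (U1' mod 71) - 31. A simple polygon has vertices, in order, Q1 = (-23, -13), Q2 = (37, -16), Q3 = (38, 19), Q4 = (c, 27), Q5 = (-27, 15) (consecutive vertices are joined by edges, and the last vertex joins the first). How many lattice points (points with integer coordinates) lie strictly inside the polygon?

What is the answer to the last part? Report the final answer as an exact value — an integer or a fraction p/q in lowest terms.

2274

Step 1: total draws C(14,2) = 91; favorable C(2,1)*C(12,1) = 24; P = 24/91; answer 24/91
Step 2: U1 = 24/91; threaded value p + q = 115; c = 13; cross terms: (-23*-16 - 37*-13)=849, (37*19 - 38*-16)=1311, (38*27 - 13*19)=779, (13*15 - -27*27)=924, (-27*-13 - -23*15)=696; twice the area = |4559| = 4559; area = 4559/2; boundary points = 3 + 1 + 1 + 4 + 4 = 13; strictly interior points = area - boundary/2 + 1 = 2274; answer 2274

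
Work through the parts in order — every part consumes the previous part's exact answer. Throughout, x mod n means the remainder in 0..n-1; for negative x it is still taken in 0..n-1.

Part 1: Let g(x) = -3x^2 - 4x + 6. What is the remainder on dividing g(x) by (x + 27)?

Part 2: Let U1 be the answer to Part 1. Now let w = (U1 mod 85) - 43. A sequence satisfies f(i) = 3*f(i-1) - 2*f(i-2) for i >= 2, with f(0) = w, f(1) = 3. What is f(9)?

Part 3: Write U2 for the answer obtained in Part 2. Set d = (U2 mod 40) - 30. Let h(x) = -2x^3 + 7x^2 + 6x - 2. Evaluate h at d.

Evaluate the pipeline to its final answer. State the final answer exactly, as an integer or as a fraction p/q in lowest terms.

Part 1: remainder = value at the root: -3*(-27)^2 - 4*(-27)^1 + 6 = (-2187) + (108) + (6) = -2073; answer -2073
Part 2: U1 = -2073; w = 9; f(2) = 3*(3) - 2*(9) = -9; iterating: f(2)=-9, f(3)=-33, f(4)=-81, f(5)=-177, f(6)=-369, f(7)=-753, f(8)=-1521, f(9)=-3057; answer -3057
Part 3: U2 = -3057; d = -7; -2*(-7)^3 + 7*(-7)^2 + 6*(-7)^1 - 2 = (686) + (343) + (-42) + (-2) = 985; answer 985

985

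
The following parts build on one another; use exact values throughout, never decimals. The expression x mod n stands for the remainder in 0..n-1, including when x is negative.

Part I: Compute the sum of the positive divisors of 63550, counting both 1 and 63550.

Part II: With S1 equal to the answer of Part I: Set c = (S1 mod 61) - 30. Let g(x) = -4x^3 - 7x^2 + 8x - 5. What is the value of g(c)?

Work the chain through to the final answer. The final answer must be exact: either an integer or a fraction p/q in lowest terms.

Part I: 63550 = 2 * 5^2 * 31 * 41; sigma = (1 + 2) * (1 + 5 + 25) * (1 + 31) * (1 + 41) = 3 * 31 * 32 * 42 = 124992; answer 124992
Part II: S1 = 124992; c = -27; -4*(-27)^3 - 7*(-27)^2 + 8*(-27)^1 - 5 = (78732) + (-5103) + (-216) + (-5) = 73408; answer 73408

73408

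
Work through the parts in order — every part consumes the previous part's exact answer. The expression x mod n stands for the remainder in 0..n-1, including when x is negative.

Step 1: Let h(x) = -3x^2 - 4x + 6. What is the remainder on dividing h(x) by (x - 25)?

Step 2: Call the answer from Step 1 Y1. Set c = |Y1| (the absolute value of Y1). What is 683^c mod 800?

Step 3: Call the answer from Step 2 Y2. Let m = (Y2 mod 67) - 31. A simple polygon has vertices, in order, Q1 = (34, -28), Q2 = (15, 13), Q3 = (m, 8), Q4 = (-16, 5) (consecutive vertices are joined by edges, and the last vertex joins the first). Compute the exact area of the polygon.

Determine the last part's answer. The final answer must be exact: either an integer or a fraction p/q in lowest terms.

Step 1: remainder = value at the root: -3*(25)^2 - 4*(25)^1 + 6 = (-1875) + (-100) + (6) = -1969; answer -1969
Step 2: Y1 = -1969; c = 1969; squarings mod 800: 683^1=683, 683^2=89, 683^4=721, 683^8=641, 683^16=481, 683^32=161, 683^64=321, 683^128=641, 683^256=481, 683^512=161, 683^1024=321; 683^1969 = 683^1 * 683^16 * 683^32 * 683^128 * 683^256 * 683^512 * 683^1024 = 203 (mod 800); answer 203
Step 3: Y2 = 203; m = -29; cross terms: (34*13 - 15*-28)=862, (15*8 - -29*13)=497, (-29*5 - -16*8)=-17, (-16*-28 - 34*5)=278; twice the area = |1620| = 1620; area = 810; answer 810

810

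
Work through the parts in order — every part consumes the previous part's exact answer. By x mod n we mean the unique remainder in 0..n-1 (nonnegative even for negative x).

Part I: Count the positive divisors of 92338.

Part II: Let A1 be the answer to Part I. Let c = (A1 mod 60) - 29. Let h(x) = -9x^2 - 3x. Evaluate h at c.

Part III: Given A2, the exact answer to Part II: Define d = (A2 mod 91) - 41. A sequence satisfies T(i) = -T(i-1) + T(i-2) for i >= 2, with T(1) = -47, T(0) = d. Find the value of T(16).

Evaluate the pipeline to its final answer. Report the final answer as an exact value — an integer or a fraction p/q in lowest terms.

25649

Part I: 92338 = 2 * 137 * 337; number of divisors = (1+1) * (1+1) * (1+1) = 8; answer 8
Part II: A1 = 8; c = -21; -9*(-21)^2 - 3*(-21)^1 = (-3969) + (63) = -3906; answer -3906
Part III: A2 = -3906; d = -34; T(2) = -1*(-47) + 1*(-34) = 13; iterating: T(2)=13, T(3)=-60, T(4)=73, T(5)=-133, T(6)=206, T(7)=-339, T(8)=545, T(9)=-884, T(10)=1429, T(11)=-2313, T(12)=3742, T(13)=-6055, T(14)=9797, T(15)=-15852, T(16)=25649; answer 25649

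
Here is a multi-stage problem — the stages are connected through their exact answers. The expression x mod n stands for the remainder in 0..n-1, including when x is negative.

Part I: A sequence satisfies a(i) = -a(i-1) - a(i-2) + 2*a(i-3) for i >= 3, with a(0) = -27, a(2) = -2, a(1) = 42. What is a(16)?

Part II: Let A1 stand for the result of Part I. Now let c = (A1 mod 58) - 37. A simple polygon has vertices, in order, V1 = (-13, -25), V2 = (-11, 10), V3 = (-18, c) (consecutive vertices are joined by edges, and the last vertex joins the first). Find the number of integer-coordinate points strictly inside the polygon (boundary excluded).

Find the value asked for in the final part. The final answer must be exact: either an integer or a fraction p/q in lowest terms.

Part I: a(3) = -1*(-2) - 1*(42) + 2*(-27) = -94; iterating: a(3)=-94, a(4)=180, a(5)=-90, a(6)=-278, a(7)=728, a(8)=-630, a(9)=-654, a(10)=2740, a(11)=-3346, a(12)=-702, a(13)=9528, a(14)=-15518, a(15)=4586, a(16)=29988; answer 29988
Part II: A1 = 29988; c = -35; cross terms: (-13*10 - -11*-25)=-405, (-11*-35 - -18*10)=565, (-18*-25 - -13*-35)=-5; twice the area = |155| = 155; area = 155/2; boundary points = 1 + 1 + 5 = 7; strictly interior points = area - boundary/2 + 1 = 75; answer 75

75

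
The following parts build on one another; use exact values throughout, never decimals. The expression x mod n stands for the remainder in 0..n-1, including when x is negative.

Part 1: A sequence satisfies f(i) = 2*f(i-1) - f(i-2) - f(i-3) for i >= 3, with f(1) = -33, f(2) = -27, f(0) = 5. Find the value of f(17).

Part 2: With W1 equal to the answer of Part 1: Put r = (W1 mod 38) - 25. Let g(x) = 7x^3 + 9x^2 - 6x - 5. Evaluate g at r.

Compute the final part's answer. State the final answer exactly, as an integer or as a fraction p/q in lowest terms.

Part 1: f(3) = 2*(-27) - 1*(-33) - 1*(5) = -26; iterating: f(3)=-26, f(4)=8, f(5)=69, f(6)=156, f(7)=235, f(8)=245, f(9)=99, f(10)=-282, f(11)=-908, f(12)=-1633, f(13)=-2076, f(14)=-1611, f(15)=487, f(16)=4661, f(17)=10446; answer 10446
Part 2: W1 = 10446; r = 9; 7*(9)^3 + 9*(9)^2 - 6*(9)^1 - 5 = (5103) + (729) + (-54) + (-5) = 5773; answer 5773

5773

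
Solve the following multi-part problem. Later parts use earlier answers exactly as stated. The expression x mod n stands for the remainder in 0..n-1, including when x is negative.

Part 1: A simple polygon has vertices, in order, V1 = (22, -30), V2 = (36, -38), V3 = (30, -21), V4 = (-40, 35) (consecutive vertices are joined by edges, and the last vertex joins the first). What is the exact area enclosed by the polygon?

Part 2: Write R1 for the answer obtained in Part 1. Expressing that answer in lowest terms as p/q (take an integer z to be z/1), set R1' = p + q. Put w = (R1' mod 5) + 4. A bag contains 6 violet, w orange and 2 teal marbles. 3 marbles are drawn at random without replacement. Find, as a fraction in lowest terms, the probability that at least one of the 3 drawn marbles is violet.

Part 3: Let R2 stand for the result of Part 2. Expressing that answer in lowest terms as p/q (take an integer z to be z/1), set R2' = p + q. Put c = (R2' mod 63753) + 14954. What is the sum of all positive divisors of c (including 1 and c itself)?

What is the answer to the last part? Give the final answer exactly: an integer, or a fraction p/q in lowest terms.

Part 1: cross terms: (22*-38 - 36*-30)=244, (36*-21 - 30*-38)=384, (30*35 - -40*-21)=210, (-40*-30 - 22*35)=430; twice the area = |1268| = 1268; area = 634; answer 634
Part 2: R1 = 634; threaded value p + q = 635; w = 4; total draws C(12,3) = 220; complement C(6,3) = 20; favorable 220 - 20 = 200; P = 10/11; answer 10/11
Part 3: R2 = 10/11; threaded value p + q = 21; c = 14975; 14975 = 5^2 * 599; sigma = (1 + 5 + 25) * (1 + 599) = 31 * 600 = 18600; answer 18600

18600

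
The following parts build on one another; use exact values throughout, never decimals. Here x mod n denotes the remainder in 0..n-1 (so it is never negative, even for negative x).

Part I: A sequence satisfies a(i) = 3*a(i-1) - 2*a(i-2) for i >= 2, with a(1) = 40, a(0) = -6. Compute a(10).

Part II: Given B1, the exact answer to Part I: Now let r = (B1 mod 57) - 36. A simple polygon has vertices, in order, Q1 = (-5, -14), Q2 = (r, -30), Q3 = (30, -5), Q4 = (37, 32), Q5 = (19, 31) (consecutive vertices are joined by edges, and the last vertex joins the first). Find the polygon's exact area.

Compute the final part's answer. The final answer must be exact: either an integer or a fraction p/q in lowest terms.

1271

Part I: a(2) = 3*(40) - 2*(-6) = 132; iterating: a(2)=132, a(3)=316, a(4)=684, a(5)=1420, a(6)=2892, a(7)=5836, a(8)=11724, a(9)=23500, a(10)=47052; answer 47052
Part II: B1 = 47052; r = -9; cross terms: (-5*-30 - -9*-14)=24, (-9*-5 - 30*-30)=945, (30*32 - 37*-5)=1145, (37*31 - 19*32)=539, (19*-14 - -5*31)=-111; twice the area = |2542| = 2542; area = 1271; answer 1271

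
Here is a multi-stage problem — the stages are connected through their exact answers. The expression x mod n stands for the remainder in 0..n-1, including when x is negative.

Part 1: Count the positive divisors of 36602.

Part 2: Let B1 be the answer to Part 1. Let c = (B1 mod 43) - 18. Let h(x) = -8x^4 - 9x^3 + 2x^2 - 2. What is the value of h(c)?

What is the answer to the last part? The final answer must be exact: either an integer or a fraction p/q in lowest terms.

-282242

Part 1: 36602 = 2 * 18301; number of divisors = (1+1) * (1+1) = 4; answer 4
Part 2: B1 = 4; c = -14; -8*(-14)^4 - 9*(-14)^3 + 2*(-14)^2 - 2 = (-307328) + (24696) + (392) + (-2) = -282242; answer -282242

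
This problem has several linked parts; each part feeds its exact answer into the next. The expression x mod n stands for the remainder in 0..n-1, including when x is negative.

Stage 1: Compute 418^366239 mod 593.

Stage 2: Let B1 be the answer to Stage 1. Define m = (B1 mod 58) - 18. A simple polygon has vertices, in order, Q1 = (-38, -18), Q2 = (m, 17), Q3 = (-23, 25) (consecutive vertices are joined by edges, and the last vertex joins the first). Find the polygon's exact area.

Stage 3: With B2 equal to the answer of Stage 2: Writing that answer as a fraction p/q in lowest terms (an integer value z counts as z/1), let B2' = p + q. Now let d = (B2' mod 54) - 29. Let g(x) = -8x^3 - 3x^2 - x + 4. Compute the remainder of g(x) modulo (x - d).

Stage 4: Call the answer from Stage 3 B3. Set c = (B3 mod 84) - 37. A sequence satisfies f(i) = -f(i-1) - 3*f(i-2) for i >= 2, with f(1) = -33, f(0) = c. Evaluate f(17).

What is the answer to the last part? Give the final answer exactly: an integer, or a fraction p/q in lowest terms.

403302

Stage 1: squarings mod 593: 418^1=418, 418^2=382, 418^4=46, 418^8=337, 418^16=306, 418^32=535, 418^64=399, 418^128=277, 418^256=232, 418^512=454, 418^1024=345, 418^2048=425, 418^4096=353, 418^8192=79, 418^16384=311, 418^32768=62, 418^65536=286, 418^131072=555, 418^262144=258; 418^366239 = 418^1 * 418^2 * 418^4 * 418^8 * 418^16 * 418^128 * 418^512 * 418^1024 * 418^4096 * 418^32768 * 418^65536 * 418^262144 = 219 (mod 593); answer 219
Stage 2: B1 = 219; m = 27; cross terms: (-38*17 - 27*-18)=-160, (27*25 - -23*17)=1066, (-23*-18 - -38*25)=1364; twice the area = |2270| = 2270; area = 1135; answer 1135
Stage 3: B2 = 1135; threaded value p + q = 1136; d = -27; remainder = value at the root: -8*(-27)^3 - 3*(-27)^2 - 1*(-27)^1 + 4 = (157464) + (-2187) + (27) + (4) = 155308; answer 155308
Stage 4: B3 = 155308; c = 39; f(2) = -1*(-33) - 3*(39) = -84; iterating: f(2)=-84, f(3)=183, f(4)=69, f(5)=-618, f(6)=411, f(7)=1443, f(8)=-2676, f(9)=-1653, f(10)=9681, f(11)=-4722, f(12)=-24321, f(13)=38487, f(14)=34476, f(15)=-149937, f(16)=46509, f(17)=403302; answer 403302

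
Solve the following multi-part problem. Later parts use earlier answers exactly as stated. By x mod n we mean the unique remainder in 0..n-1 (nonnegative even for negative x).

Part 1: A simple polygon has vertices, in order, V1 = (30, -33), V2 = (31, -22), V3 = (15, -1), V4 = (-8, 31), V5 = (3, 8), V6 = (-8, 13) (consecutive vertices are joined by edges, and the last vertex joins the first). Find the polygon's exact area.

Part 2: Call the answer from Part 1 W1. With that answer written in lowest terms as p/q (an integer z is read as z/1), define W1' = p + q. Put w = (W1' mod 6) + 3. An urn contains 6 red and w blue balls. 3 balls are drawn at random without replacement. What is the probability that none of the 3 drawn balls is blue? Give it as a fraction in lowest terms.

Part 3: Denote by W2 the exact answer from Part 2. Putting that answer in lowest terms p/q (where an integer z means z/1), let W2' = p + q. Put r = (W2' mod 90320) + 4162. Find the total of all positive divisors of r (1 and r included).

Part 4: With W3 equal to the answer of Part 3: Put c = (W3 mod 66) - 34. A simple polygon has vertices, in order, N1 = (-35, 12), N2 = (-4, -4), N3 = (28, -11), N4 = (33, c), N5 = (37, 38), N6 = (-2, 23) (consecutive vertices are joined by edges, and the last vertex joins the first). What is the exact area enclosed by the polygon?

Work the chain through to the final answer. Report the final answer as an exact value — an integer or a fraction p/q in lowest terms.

Part 1: cross terms: (30*-22 - 31*-33)=363, (31*-1 - 15*-22)=299, (15*31 - -8*-1)=457, (-8*8 - 3*31)=-157, (3*13 - -8*8)=103, (-8*-33 - 30*13)=-126; twice the area = |939| = 939; area = 939/2; answer 939/2
Part 2: W1 = 939/2; threaded value p + q = 941; w = 8; total draws C(14,3) = 364; favorable C(6,3) = 20; P = 5/91; answer 5/91
Part 3: W2 = 5/91; threaded value p + q = 96; r = 4258; 4258 = 2 * 2129; sigma = (1 + 2) * (1 + 2129) = 3 * 2130 = 6390; answer 6390
Part 4: W3 = 6390; c = 20; cross terms: (-35*-4 - -4*12)=188, (-4*-11 - 28*-4)=156, (28*20 - 33*-11)=923, (33*38 - 37*20)=514, (37*23 - -2*38)=927, (-2*12 - -35*23)=781; twice the area = |3489| = 3489; area = 3489/2; answer 3489/2

3489/2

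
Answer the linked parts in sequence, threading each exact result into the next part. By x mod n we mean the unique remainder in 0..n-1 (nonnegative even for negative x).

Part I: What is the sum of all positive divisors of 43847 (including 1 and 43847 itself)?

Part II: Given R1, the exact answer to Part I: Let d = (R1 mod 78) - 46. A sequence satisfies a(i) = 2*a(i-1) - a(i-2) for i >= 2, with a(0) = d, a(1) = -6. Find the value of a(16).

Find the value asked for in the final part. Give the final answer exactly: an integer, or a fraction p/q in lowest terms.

Part I: 43847 = 163 * 269; sigma = (1 + 163) * (1 + 269) = 164 * 270 = 44280; answer 44280
Part II: R1 = 44280; d = 8; a(2) = 2*(-6) - 1*(8) = -20; iterating: a(2)=-20, a(3)=-34, a(4)=-48, a(5)=-62, a(6)=-76, a(7)=-90, a(8)=-104, a(9)=-118, a(10)=-132, a(11)=-146, a(12)=-160, a(13)=-174, a(14)=-188, a(15)=-202, a(16)=-216; answer -216

-216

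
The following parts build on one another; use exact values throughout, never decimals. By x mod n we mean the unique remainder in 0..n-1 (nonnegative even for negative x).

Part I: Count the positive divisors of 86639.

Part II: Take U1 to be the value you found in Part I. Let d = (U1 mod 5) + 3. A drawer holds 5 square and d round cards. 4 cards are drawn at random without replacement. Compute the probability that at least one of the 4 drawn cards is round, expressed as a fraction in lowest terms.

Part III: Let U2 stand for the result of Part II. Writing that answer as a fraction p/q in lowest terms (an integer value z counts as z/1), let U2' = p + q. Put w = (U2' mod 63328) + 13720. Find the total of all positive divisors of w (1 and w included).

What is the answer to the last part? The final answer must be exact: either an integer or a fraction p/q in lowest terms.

18560

Part I: 86639 = 7 * 12377; number of divisors = (1+1) * (1+1) = 4; answer 4
Part II: U1 = 4; d = 7; total draws C(12,4) = 495; complement C(5,4) = 5; favorable 495 - 5 = 490; P = 98/99; answer 98/99
Part III: U2 = 98/99; threaded value p + q = 197; w = 13917; 13917 = 3 * 4639; sigma = (1 + 3) * (1 + 4639) = 4 * 4640 = 18560; answer 18560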